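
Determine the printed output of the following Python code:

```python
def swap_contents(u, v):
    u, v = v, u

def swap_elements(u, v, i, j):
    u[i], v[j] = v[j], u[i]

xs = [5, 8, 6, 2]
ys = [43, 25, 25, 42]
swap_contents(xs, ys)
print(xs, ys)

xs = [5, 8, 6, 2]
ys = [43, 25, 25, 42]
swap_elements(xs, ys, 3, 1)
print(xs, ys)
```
[5, 8, 6, 2] [43, 25, 25, 42]
[5, 8, 6, 25] [43, 2, 25, 42]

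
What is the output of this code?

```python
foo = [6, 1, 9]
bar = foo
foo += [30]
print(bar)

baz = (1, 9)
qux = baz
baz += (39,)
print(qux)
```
[6, 1, 9, 30]
(1, 9)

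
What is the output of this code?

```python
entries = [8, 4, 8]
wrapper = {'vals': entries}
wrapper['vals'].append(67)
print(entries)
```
[8, 4, 8, 67]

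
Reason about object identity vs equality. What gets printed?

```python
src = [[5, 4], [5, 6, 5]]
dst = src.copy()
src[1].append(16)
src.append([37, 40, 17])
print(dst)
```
[[5, 4], [5, 6, 5, 16]]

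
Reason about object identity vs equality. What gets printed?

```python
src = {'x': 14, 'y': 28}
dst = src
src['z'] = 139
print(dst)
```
{'x': 14, 'y': 28, 'z': 139}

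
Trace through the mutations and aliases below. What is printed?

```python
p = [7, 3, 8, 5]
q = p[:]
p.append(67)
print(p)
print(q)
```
[7, 3, 8, 5, 67]
[7, 3, 8, 5]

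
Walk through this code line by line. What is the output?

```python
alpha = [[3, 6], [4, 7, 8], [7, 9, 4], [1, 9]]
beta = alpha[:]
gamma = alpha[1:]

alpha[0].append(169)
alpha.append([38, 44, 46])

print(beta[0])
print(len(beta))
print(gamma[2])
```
[3, 6, 169]
4
[1, 9]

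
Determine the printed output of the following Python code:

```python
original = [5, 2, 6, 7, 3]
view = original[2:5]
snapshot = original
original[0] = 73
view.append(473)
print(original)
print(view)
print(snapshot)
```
[73, 2, 6, 7, 3]
[6, 7, 3, 473]
[73, 2, 6, 7, 3]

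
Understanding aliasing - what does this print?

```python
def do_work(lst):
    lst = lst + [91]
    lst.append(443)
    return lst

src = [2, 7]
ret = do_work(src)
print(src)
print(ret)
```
[2, 7]
[2, 7, 91, 443]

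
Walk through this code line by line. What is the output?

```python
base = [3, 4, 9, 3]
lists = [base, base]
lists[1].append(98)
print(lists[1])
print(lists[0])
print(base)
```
[3, 4, 9, 3, 98]
[3, 4, 9, 3, 98]
[3, 4, 9, 3, 98]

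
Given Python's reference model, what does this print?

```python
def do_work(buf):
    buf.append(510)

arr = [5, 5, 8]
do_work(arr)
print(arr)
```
[5, 5, 8, 510]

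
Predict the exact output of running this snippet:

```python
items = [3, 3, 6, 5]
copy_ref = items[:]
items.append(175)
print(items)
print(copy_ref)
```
[3, 3, 6, 5, 175]
[3, 3, 6, 5]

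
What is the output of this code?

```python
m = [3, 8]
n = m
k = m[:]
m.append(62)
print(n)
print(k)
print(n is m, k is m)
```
[3, 8, 62]
[3, 8]
True False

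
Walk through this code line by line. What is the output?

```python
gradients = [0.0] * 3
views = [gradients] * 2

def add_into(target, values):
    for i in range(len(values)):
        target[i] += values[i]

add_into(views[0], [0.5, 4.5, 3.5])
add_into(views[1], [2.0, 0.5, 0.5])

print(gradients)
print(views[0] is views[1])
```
[2.5, 5.0, 4.0]
True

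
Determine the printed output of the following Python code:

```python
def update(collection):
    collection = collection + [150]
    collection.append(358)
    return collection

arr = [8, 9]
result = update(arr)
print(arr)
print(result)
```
[8, 9]
[8, 9, 150, 358]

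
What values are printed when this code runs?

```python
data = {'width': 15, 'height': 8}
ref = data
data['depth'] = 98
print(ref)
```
{'width': 15, 'height': 8, 'depth': 98}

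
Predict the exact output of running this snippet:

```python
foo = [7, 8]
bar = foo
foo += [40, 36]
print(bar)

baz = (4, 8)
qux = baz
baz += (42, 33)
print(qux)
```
[7, 8, 40, 36]
(4, 8)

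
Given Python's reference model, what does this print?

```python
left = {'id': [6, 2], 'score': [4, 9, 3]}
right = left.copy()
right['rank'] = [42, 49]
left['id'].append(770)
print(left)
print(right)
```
{'id': [6, 2, 770], 'score': [4, 9, 3]}
{'id': [6, 2, 770], 'score': [4, 9, 3], 'rank': [42, 49]}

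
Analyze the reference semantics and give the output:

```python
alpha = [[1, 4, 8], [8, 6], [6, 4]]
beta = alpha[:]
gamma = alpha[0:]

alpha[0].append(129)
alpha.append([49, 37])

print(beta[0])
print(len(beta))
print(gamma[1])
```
[1, 4, 8, 129]
3
[8, 6]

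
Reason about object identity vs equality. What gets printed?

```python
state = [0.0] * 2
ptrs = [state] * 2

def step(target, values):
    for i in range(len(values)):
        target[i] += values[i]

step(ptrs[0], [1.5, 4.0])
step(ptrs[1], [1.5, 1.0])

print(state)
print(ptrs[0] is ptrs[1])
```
[3.0, 5.0]
True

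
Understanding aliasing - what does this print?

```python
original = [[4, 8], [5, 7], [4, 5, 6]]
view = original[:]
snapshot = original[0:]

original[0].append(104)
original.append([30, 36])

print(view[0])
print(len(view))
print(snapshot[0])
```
[4, 8, 104]
3
[4, 8, 104]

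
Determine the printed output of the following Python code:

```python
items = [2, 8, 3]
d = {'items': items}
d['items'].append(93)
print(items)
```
[2, 8, 3, 93]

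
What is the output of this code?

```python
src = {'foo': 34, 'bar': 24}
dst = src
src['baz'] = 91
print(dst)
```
{'foo': 34, 'bar': 24, 'baz': 91}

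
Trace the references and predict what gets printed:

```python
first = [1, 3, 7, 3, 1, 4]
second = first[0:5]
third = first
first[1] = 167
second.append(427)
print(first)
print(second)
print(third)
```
[1, 167, 7, 3, 1, 4]
[1, 3, 7, 3, 1, 427]
[1, 167, 7, 3, 1, 4]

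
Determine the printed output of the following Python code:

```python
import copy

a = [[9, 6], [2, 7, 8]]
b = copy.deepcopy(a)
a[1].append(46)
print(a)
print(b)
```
[[9, 6], [2, 7, 8, 46]]
[[9, 6], [2, 7, 8]]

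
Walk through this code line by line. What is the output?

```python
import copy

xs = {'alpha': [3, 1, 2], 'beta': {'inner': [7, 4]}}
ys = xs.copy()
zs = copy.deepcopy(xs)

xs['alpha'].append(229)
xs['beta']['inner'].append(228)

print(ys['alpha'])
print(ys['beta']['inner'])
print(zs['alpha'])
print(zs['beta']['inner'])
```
[3, 1, 2, 229]
[7, 4, 228]
[3, 1, 2]
[7, 4]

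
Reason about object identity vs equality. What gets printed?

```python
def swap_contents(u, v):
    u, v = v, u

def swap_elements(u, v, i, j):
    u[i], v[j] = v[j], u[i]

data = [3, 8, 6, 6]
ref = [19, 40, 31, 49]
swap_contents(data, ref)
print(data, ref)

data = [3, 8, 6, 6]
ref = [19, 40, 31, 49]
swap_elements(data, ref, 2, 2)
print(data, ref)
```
[3, 8, 6, 6] [19, 40, 31, 49]
[3, 8, 31, 6] [19, 40, 6, 49]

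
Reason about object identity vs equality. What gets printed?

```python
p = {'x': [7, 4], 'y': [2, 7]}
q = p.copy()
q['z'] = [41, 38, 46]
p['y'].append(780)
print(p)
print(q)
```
{'x': [7, 4], 'y': [2, 7, 780]}
{'x': [7, 4], 'y': [2, 7, 780], 'z': [41, 38, 46]}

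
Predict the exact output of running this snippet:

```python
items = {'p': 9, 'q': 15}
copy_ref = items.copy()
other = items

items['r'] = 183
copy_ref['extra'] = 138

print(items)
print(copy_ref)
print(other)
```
{'p': 9, 'q': 15, 'r': 183}
{'p': 9, 'q': 15, 'extra': 138}
{'p': 9, 'q': 15, 'r': 183}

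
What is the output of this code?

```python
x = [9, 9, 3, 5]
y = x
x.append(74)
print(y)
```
[9, 9, 3, 5, 74]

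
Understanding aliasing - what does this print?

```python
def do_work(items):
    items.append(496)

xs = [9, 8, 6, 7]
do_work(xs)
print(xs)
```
[9, 8, 6, 7, 496]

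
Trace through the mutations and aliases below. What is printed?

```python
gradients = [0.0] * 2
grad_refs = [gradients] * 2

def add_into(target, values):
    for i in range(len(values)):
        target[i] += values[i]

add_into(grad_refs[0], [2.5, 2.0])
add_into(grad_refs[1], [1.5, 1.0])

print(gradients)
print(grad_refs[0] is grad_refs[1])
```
[4.0, 3.0]
True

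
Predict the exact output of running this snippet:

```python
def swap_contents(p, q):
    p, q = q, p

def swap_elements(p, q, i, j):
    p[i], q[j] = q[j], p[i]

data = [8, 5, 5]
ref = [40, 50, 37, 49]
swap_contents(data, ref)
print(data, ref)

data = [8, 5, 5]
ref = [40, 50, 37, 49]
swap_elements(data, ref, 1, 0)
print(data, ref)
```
[8, 5, 5] [40, 50, 37, 49]
[8, 40, 5] [5, 50, 37, 49]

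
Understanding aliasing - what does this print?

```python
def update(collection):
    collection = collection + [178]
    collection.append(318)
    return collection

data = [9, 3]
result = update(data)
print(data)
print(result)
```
[9, 3]
[9, 3, 178, 318]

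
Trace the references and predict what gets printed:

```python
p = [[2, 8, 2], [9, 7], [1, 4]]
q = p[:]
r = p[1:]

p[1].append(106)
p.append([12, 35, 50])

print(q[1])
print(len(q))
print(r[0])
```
[9, 7, 106]
3
[9, 7, 106]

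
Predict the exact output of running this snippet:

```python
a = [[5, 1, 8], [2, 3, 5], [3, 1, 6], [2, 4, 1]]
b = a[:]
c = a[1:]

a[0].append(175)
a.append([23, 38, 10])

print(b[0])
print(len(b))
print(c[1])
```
[5, 1, 8, 175]
4
[3, 1, 6]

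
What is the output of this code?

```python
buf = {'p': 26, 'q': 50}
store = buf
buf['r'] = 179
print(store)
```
{'p': 26, 'q': 50, 'r': 179}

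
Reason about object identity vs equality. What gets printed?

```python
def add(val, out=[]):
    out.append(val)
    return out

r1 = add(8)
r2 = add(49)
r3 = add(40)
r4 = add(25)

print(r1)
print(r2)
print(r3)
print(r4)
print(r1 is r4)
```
[8, 49, 40, 25]
[8, 49, 40, 25]
[8, 49, 40, 25]
[8, 49, 40, 25]
True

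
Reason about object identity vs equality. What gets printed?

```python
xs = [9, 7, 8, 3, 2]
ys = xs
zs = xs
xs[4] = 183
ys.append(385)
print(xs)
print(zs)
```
[9, 7, 8, 3, 183, 385]
[9, 7, 8, 3, 183, 385]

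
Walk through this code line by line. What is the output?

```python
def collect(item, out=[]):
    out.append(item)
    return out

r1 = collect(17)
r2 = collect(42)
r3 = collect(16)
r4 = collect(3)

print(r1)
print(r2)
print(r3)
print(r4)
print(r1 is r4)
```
[17, 42, 16, 3]
[17, 42, 16, 3]
[17, 42, 16, 3]
[17, 42, 16, 3]
True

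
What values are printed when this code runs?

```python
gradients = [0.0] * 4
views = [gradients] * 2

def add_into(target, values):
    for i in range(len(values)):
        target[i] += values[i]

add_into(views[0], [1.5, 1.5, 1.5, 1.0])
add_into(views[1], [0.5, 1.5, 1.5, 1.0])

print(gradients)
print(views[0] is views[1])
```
[2.0, 3.0, 3.0, 2.0]
True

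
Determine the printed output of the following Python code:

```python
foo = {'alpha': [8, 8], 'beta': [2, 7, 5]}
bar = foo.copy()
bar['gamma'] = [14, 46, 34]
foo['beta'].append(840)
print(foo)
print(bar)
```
{'alpha': [8, 8], 'beta': [2, 7, 5, 840]}
{'alpha': [8, 8], 'beta': [2, 7, 5, 840], 'gamma': [14, 46, 34]}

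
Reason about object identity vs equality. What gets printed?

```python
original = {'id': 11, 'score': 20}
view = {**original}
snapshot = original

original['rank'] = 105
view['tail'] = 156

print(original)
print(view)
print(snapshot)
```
{'id': 11, 'score': 20, 'rank': 105}
{'id': 11, 'score': 20, 'tail': 156}
{'id': 11, 'score': 20, 'rank': 105}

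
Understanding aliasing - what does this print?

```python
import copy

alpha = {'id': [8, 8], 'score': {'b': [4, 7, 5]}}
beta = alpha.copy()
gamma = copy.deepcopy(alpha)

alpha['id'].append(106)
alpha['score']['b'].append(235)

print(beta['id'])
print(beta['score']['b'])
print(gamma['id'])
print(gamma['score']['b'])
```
[8, 8, 106]
[4, 7, 5, 235]
[8, 8]
[4, 7, 5]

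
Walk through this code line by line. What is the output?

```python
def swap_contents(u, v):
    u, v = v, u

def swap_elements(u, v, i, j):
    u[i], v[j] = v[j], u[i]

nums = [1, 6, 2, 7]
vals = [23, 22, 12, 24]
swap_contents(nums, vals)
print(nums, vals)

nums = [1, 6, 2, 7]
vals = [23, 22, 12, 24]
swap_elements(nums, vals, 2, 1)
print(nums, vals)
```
[1, 6, 2, 7] [23, 22, 12, 24]
[1, 6, 22, 7] [23, 2, 12, 24]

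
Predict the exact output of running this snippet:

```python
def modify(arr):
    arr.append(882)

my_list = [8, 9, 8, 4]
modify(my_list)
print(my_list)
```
[8, 9, 8, 4, 882]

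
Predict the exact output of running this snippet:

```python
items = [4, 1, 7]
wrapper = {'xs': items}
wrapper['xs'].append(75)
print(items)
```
[4, 1, 7, 75]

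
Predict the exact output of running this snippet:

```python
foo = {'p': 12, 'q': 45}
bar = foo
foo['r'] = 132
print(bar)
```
{'p': 12, 'q': 45, 'r': 132}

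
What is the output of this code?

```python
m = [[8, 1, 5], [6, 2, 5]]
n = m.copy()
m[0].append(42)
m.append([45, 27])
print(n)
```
[[8, 1, 5, 42], [6, 2, 5]]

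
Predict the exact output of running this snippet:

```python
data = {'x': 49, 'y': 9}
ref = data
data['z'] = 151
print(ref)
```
{'x': 49, 'y': 9, 'z': 151}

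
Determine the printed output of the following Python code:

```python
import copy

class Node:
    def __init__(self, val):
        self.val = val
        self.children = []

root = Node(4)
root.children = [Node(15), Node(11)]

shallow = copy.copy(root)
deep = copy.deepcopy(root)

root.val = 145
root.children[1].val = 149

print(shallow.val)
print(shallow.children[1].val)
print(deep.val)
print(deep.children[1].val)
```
4
149
4
11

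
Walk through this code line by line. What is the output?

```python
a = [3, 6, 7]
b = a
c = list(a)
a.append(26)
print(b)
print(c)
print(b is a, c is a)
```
[3, 6, 7, 26]
[3, 6, 7]
True False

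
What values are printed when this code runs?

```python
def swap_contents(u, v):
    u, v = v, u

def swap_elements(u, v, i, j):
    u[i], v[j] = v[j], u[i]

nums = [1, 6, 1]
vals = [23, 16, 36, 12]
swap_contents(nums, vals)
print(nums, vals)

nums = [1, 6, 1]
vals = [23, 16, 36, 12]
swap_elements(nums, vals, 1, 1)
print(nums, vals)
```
[1, 6, 1] [23, 16, 36, 12]
[1, 16, 1] [23, 6, 36, 12]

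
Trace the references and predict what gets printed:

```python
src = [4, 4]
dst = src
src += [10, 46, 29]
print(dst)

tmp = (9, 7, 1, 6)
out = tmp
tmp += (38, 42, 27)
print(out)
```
[4, 4, 10, 46, 29]
(9, 7, 1, 6)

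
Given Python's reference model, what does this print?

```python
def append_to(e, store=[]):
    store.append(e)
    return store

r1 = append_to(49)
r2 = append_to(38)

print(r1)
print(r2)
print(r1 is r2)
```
[49, 38]
[49, 38]
True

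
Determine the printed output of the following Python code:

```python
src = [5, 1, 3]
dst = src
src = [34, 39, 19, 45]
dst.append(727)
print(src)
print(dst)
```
[34, 39, 19, 45]
[5, 1, 3, 727]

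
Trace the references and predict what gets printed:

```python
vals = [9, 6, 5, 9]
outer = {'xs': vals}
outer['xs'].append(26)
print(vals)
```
[9, 6, 5, 9, 26]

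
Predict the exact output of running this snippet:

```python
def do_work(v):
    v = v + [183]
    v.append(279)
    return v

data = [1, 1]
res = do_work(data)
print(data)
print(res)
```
[1, 1]
[1, 1, 183, 279]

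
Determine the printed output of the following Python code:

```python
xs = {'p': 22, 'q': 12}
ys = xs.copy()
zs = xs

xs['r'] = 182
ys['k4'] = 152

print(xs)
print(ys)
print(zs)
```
{'p': 22, 'q': 12, 'r': 182}
{'p': 22, 'q': 12, 'k4': 152}
{'p': 22, 'q': 12, 'r': 182}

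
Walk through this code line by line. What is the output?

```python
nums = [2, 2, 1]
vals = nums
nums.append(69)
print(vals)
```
[2, 2, 1, 69]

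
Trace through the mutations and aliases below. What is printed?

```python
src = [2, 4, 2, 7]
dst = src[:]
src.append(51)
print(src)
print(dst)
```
[2, 4, 2, 7, 51]
[2, 4, 2, 7]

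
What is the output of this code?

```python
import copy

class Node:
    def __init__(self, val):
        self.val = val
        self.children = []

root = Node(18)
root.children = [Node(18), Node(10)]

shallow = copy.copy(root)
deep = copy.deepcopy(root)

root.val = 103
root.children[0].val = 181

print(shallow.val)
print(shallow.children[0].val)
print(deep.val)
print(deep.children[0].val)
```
18
181
18
18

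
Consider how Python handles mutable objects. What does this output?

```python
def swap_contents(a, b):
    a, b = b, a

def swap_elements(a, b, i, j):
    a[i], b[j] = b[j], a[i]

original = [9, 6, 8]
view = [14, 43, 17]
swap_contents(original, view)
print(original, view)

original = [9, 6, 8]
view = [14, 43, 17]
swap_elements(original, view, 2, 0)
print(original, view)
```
[9, 6, 8] [14, 43, 17]
[9, 6, 14] [8, 43, 17]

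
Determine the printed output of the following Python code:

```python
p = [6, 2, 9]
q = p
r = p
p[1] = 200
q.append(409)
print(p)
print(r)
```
[6, 200, 9, 409]
[6, 200, 9, 409]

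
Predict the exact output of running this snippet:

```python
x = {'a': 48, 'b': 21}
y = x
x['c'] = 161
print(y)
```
{'a': 48, 'b': 21, 'c': 161}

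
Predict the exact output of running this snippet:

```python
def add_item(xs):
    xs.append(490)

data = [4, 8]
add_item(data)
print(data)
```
[4, 8, 490]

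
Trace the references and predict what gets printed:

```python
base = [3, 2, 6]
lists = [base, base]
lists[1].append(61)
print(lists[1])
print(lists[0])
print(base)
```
[3, 2, 6, 61]
[3, 2, 6, 61]
[3, 2, 6, 61]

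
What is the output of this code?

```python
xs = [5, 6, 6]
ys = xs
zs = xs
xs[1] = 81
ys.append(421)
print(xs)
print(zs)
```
[5, 81, 6, 421]
[5, 81, 6, 421]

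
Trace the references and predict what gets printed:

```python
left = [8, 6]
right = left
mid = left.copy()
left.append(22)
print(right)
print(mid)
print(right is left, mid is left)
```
[8, 6, 22]
[8, 6]
True False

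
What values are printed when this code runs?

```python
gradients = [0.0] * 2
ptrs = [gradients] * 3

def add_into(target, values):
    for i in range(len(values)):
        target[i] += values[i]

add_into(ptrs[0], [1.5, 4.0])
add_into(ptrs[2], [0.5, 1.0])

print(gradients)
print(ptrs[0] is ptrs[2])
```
[2.0, 5.0]
True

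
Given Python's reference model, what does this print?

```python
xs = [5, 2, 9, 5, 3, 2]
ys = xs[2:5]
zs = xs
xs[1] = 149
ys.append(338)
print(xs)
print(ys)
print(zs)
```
[5, 149, 9, 5, 3, 2]
[9, 5, 3, 338]
[5, 149, 9, 5, 3, 2]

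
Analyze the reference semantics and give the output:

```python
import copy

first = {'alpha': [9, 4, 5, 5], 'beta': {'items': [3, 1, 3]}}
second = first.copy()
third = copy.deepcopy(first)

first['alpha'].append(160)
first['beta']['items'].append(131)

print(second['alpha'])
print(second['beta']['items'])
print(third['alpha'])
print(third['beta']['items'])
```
[9, 4, 5, 5, 160]
[3, 1, 3, 131]
[9, 4, 5, 5]
[3, 1, 3]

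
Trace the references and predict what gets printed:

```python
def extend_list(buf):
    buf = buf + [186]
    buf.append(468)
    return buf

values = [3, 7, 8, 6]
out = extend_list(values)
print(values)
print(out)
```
[3, 7, 8, 6]
[3, 7, 8, 6, 186, 468]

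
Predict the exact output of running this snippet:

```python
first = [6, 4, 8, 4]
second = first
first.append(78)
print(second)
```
[6, 4, 8, 4, 78]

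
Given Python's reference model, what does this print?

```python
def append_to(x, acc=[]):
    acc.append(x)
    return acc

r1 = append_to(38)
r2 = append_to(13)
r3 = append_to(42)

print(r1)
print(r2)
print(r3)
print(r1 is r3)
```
[38, 13, 42]
[38, 13, 42]
[38, 13, 42]
True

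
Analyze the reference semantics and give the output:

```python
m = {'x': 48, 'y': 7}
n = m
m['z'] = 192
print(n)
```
{'x': 48, 'y': 7, 'z': 192}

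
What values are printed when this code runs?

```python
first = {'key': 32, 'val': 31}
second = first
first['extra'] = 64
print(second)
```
{'key': 32, 'val': 31, 'extra': 64}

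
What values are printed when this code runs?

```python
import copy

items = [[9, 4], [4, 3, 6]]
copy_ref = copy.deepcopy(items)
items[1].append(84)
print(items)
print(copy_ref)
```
[[9, 4], [4, 3, 6, 84]]
[[9, 4], [4, 3, 6]]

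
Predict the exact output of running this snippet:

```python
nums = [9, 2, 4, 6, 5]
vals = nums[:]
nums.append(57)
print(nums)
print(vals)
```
[9, 2, 4, 6, 5, 57]
[9, 2, 4, 6, 5]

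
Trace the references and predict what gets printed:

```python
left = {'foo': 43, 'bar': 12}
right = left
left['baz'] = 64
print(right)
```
{'foo': 43, 'bar': 12, 'baz': 64}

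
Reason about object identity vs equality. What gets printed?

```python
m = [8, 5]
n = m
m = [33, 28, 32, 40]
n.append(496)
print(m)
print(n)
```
[33, 28, 32, 40]
[8, 5, 496]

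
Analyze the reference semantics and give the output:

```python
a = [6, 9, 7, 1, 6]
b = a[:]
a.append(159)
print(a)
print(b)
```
[6, 9, 7, 1, 6, 159]
[6, 9, 7, 1, 6]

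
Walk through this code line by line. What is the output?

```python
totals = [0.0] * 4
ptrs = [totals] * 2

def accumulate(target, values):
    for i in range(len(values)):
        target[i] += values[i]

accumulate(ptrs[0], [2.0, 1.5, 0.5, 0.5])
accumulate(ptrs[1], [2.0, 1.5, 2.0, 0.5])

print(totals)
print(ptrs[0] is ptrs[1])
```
[4.0, 3.0, 2.5, 1.0]
True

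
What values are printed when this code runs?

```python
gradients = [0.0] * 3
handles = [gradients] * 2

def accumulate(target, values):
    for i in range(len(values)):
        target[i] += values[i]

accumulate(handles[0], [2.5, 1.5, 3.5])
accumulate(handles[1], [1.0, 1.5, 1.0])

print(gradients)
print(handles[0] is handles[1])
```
[3.5, 3.0, 4.5]
True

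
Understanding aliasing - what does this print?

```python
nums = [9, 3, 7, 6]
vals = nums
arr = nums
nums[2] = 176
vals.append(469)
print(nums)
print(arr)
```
[9, 3, 176, 6, 469]
[9, 3, 176, 6, 469]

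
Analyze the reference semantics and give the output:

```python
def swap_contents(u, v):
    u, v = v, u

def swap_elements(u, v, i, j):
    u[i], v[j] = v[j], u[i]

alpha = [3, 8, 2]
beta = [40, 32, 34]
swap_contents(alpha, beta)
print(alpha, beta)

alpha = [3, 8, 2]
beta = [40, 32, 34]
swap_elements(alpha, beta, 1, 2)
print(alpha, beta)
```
[3, 8, 2] [40, 32, 34]
[3, 34, 2] [40, 32, 8]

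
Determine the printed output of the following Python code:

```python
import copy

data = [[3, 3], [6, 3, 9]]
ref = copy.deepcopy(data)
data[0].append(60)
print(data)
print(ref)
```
[[3, 3, 60], [6, 3, 9]]
[[3, 3], [6, 3, 9]]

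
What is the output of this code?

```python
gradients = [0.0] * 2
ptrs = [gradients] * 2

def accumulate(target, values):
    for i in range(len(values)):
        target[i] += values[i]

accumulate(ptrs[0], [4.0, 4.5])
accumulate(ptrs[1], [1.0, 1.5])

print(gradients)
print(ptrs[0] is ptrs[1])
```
[5.0, 6.0]
True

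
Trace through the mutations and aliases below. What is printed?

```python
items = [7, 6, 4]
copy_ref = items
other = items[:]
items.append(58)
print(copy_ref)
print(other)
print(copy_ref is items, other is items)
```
[7, 6, 4, 58]
[7, 6, 4]
True False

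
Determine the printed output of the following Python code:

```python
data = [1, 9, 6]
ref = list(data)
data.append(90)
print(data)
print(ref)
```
[1, 9, 6, 90]
[1, 9, 6]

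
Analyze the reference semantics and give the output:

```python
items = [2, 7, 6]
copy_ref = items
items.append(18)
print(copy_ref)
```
[2, 7, 6, 18]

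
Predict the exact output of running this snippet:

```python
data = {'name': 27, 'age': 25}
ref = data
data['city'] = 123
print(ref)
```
{'name': 27, 'age': 25, 'city': 123}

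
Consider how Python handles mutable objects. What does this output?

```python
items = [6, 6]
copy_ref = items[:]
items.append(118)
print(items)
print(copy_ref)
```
[6, 6, 118]
[6, 6]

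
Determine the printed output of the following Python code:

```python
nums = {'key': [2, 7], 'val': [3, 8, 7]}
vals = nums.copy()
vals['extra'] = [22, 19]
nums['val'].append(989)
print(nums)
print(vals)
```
{'key': [2, 7], 'val': [3, 8, 7, 989]}
{'key': [2, 7], 'val': [3, 8, 7, 989], 'extra': [22, 19]}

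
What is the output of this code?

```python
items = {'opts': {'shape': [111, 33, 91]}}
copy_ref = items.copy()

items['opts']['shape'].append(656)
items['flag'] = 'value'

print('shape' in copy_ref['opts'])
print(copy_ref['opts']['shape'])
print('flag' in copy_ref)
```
True
[111, 33, 91, 656]
False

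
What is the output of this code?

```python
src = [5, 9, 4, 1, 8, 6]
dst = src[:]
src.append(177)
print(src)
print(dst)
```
[5, 9, 4, 1, 8, 6, 177]
[5, 9, 4, 1, 8, 6]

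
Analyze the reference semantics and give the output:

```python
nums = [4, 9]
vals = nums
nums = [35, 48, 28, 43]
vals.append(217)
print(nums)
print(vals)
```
[35, 48, 28, 43]
[4, 9, 217]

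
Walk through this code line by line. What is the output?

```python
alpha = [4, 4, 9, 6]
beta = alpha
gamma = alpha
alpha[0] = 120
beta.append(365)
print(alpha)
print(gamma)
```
[120, 4, 9, 6, 365]
[120, 4, 9, 6, 365]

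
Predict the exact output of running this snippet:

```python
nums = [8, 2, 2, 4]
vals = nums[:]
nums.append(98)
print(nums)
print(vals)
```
[8, 2, 2, 4, 98]
[8, 2, 2, 4]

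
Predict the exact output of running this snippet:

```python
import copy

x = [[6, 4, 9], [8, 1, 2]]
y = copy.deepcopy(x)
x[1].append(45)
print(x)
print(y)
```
[[6, 4, 9], [8, 1, 2, 45]]
[[6, 4, 9], [8, 1, 2]]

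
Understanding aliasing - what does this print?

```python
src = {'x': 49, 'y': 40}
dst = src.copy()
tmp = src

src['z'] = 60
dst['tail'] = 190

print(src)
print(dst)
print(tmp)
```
{'x': 49, 'y': 40, 'z': 60}
{'x': 49, 'y': 40, 'tail': 190}
{'x': 49, 'y': 40, 'z': 60}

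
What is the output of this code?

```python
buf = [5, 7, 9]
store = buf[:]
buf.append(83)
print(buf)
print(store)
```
[5, 7, 9, 83]
[5, 7, 9]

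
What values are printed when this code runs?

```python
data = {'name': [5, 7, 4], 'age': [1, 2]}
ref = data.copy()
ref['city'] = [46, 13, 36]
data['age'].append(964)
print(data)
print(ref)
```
{'name': [5, 7, 4], 'age': [1, 2, 964]}
{'name': [5, 7, 4], 'age': [1, 2, 964], 'city': [46, 13, 36]}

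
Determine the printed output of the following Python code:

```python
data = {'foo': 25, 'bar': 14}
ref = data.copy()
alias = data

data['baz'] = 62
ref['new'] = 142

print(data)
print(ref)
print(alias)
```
{'foo': 25, 'bar': 14, 'baz': 62}
{'foo': 25, 'bar': 14, 'new': 142}
{'foo': 25, 'bar': 14, 'baz': 62}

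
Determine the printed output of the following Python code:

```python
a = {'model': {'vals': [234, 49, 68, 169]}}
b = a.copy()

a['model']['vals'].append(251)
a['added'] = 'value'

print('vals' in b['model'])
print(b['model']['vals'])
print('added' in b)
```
True
[234, 49, 68, 169, 251]
False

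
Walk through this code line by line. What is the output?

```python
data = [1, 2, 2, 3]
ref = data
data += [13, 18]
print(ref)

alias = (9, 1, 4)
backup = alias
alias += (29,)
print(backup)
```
[1, 2, 2, 3, 13, 18]
(9, 1, 4)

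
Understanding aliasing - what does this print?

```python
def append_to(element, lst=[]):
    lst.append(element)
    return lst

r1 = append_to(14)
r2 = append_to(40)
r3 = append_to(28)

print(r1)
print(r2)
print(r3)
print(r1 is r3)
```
[14, 40, 28]
[14, 40, 28]
[14, 40, 28]
True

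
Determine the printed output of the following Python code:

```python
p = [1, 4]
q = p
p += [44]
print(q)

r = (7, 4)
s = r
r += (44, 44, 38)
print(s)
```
[1, 4, 44]
(7, 4)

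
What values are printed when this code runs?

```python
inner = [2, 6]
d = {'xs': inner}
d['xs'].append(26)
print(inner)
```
[2, 6, 26]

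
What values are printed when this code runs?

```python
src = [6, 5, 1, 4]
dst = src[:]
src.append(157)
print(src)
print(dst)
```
[6, 5, 1, 4, 157]
[6, 5, 1, 4]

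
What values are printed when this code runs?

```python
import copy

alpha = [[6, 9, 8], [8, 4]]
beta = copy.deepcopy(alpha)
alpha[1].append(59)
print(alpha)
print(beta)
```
[[6, 9, 8], [8, 4, 59]]
[[6, 9, 8], [8, 4]]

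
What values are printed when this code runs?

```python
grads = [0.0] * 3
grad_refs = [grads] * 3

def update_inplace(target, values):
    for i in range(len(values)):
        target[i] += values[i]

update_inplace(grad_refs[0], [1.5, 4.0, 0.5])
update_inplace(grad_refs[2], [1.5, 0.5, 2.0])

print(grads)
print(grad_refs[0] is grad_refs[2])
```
[3.0, 4.5, 2.5]
True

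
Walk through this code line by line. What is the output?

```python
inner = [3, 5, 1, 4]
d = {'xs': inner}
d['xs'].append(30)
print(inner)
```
[3, 5, 1, 4, 30]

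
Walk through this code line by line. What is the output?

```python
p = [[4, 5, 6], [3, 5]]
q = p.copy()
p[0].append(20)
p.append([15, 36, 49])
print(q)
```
[[4, 5, 6, 20], [3, 5]]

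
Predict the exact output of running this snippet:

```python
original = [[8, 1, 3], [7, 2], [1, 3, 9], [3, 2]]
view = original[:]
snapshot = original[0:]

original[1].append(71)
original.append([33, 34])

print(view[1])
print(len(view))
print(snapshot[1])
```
[7, 2, 71]
4
[7, 2, 71]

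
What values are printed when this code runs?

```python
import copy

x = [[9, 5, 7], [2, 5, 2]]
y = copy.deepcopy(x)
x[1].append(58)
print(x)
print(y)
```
[[9, 5, 7], [2, 5, 2, 58]]
[[9, 5, 7], [2, 5, 2]]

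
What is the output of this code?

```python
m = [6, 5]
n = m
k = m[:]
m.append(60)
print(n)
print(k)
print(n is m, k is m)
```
[6, 5, 60]
[6, 5]
True False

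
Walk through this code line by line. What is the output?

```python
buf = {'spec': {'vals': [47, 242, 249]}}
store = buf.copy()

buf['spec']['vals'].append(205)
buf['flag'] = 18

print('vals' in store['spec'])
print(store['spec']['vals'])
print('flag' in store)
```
True
[47, 242, 249, 205]
False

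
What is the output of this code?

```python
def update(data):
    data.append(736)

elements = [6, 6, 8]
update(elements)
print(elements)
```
[6, 6, 8, 736]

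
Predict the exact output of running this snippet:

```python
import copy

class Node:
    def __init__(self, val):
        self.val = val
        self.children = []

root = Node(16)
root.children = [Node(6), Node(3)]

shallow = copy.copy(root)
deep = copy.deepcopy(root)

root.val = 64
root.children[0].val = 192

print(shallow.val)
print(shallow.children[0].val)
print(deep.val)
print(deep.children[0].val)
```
16
192
16
6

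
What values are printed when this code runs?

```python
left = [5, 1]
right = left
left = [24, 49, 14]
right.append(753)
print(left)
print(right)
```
[24, 49, 14]
[5, 1, 753]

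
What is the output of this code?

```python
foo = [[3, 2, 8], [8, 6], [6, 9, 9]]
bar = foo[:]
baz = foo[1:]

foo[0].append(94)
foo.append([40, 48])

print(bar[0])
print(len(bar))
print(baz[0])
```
[3, 2, 8, 94]
3
[8, 6]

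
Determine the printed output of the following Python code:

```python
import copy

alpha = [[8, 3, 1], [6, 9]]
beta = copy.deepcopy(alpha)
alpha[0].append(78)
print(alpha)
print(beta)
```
[[8, 3, 1, 78], [6, 9]]
[[8, 3, 1], [6, 9]]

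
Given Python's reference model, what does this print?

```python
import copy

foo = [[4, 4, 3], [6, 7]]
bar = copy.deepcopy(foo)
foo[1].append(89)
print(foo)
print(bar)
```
[[4, 4, 3], [6, 7, 89]]
[[4, 4, 3], [6, 7]]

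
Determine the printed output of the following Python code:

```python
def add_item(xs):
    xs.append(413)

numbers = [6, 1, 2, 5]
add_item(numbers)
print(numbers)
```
[6, 1, 2, 5, 413]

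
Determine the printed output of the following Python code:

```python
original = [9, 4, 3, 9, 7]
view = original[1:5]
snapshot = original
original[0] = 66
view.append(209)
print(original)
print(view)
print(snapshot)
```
[66, 4, 3, 9, 7]
[4, 3, 9, 7, 209]
[66, 4, 3, 9, 7]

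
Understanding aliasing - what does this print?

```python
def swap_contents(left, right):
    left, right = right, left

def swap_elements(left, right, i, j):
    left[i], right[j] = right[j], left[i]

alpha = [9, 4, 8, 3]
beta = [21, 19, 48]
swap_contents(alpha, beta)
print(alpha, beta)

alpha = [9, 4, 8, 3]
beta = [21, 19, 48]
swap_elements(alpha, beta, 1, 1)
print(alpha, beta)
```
[9, 4, 8, 3] [21, 19, 48]
[9, 19, 8, 3] [21, 4, 48]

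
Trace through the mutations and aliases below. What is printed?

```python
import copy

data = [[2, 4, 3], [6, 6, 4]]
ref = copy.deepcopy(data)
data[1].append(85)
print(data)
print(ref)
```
[[2, 4, 3], [6, 6, 4, 85]]
[[2, 4, 3], [6, 6, 4]]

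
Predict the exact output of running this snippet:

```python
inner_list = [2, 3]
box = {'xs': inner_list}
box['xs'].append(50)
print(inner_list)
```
[2, 3, 50]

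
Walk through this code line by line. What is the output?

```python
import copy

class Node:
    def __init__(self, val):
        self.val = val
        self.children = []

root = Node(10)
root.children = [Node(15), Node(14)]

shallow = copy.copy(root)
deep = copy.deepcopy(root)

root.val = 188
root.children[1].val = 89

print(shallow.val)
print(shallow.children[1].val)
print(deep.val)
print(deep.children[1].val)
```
10
89
10
14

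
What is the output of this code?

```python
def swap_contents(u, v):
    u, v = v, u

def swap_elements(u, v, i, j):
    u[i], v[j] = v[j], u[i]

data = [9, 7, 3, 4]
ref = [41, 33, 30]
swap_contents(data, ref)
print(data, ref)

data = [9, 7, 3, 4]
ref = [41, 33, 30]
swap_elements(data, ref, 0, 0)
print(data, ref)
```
[9, 7, 3, 4] [41, 33, 30]
[41, 7, 3, 4] [9, 33, 30]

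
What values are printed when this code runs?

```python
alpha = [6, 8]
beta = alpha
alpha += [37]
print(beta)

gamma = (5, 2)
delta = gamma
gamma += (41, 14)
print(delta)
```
[6, 8, 37]
(5, 2)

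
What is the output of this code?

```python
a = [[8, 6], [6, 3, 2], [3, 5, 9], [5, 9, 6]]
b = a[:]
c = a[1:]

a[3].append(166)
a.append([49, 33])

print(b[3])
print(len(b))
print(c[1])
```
[5, 9, 6, 166]
4
[3, 5, 9]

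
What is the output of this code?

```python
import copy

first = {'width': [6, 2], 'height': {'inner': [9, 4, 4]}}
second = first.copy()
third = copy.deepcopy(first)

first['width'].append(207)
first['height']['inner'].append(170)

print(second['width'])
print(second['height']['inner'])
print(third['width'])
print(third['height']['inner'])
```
[6, 2, 207]
[9, 4, 4, 170]
[6, 2]
[9, 4, 4]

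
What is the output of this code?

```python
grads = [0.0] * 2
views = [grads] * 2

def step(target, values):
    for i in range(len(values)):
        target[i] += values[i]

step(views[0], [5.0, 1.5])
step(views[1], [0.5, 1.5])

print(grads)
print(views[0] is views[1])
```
[5.5, 3.0]
True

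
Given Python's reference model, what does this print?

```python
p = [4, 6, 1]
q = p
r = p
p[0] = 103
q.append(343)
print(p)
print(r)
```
[103, 6, 1, 343]
[103, 6, 1, 343]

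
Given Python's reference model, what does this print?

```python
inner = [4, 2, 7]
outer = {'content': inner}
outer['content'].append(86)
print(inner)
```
[4, 2, 7, 86]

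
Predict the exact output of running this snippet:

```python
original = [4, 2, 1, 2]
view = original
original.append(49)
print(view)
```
[4, 2, 1, 2, 49]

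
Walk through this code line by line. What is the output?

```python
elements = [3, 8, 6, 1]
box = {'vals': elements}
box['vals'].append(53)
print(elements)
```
[3, 8, 6, 1, 53]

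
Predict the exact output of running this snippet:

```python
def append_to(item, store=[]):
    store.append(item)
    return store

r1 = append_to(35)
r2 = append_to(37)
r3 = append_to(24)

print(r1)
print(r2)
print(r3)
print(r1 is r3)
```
[35, 37, 24]
[35, 37, 24]
[35, 37, 24]
True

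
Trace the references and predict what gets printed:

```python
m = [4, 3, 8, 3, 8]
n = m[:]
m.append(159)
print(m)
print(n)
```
[4, 3, 8, 3, 8, 159]
[4, 3, 8, 3, 8]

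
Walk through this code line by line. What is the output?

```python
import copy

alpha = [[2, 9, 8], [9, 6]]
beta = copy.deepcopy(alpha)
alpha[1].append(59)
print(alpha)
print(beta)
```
[[2, 9, 8], [9, 6, 59]]
[[2, 9, 8], [9, 6]]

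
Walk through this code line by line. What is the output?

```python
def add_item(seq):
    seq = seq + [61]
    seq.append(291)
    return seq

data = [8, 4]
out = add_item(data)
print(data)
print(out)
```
[8, 4]
[8, 4, 61, 291]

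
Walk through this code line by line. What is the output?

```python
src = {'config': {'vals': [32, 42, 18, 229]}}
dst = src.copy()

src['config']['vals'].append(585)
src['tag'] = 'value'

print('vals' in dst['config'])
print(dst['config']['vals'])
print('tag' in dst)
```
True
[32, 42, 18, 229, 585]
False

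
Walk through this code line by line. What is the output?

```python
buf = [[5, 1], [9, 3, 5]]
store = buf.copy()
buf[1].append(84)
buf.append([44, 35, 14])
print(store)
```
[[5, 1], [9, 3, 5, 84]]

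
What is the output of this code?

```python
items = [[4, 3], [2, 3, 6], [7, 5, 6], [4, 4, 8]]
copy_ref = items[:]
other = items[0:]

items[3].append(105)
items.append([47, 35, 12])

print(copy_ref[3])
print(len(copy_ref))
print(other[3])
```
[4, 4, 8, 105]
4
[4, 4, 8, 105]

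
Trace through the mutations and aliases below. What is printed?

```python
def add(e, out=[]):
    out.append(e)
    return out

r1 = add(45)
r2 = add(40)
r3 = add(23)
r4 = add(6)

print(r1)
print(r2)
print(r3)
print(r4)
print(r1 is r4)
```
[45, 40, 23, 6]
[45, 40, 23, 6]
[45, 40, 23, 6]
[45, 40, 23, 6]
True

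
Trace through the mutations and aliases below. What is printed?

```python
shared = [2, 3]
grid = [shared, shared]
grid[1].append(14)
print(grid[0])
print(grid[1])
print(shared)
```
[2, 3, 14]
[2, 3, 14]
[2, 3, 14]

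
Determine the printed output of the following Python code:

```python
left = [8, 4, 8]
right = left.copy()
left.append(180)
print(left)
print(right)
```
[8, 4, 8, 180]
[8, 4, 8]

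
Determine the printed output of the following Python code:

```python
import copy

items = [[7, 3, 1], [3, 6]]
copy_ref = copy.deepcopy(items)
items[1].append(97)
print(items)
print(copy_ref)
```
[[7, 3, 1], [3, 6, 97]]
[[7, 3, 1], [3, 6]]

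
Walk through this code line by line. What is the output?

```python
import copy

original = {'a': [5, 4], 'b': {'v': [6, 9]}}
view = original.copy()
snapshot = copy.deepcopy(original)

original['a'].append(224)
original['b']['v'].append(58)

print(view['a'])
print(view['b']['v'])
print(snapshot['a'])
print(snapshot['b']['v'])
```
[5, 4, 224]
[6, 9, 58]
[5, 4]
[6, 9]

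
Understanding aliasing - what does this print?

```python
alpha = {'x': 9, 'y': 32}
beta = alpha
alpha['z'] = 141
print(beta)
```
{'x': 9, 'y': 32, 'z': 141}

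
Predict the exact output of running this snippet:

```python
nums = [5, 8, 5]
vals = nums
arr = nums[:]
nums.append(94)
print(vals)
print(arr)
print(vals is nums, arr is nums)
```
[5, 8, 5, 94]
[5, 8, 5]
True False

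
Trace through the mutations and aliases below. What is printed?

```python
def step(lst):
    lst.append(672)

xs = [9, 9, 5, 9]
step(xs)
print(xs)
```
[9, 9, 5, 9, 672]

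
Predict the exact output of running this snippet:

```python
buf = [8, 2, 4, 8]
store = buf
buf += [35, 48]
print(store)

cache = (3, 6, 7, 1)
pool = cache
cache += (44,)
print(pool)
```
[8, 2, 4, 8, 35, 48]
(3, 6, 7, 1)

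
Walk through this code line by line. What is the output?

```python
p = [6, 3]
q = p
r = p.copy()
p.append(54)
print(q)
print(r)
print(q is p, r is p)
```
[6, 3, 54]
[6, 3]
True False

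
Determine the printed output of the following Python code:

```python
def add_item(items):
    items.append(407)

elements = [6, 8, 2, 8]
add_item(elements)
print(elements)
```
[6, 8, 2, 8, 407]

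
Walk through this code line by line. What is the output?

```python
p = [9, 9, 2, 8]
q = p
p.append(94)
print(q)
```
[9, 9, 2, 8, 94]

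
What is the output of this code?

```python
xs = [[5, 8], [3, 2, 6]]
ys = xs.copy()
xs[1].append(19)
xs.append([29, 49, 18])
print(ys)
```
[[5, 8], [3, 2, 6, 19]]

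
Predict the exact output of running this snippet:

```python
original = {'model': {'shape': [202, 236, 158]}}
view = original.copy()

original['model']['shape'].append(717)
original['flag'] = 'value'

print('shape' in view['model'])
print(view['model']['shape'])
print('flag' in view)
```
True
[202, 236, 158, 717]
False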